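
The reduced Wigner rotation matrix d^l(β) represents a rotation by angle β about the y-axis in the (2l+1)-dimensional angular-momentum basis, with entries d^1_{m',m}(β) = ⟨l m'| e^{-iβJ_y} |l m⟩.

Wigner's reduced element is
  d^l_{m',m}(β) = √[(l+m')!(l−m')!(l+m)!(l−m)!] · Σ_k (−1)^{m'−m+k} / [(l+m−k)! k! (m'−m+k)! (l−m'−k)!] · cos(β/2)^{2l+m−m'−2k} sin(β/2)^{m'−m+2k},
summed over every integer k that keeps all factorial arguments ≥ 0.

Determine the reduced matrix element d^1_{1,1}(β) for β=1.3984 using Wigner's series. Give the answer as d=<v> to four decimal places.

d^1_{1,1}(β=1.3984) via Wigner's sum:
c=cos(1.3984/2)=0.765357, s=sin(1.3984/2)=0.643606; N=√[2·1·2·1]=2.000000
The bounds max(0,m−m')=0 and min(l+m,l−m')=0 give 1 term
  k=0: (−1)^0·2.0000/(2)·0.7654^2·0.6436^0 = +0.585772
d^1_{1,1}(1.3984) = +0.585772

d=0.5858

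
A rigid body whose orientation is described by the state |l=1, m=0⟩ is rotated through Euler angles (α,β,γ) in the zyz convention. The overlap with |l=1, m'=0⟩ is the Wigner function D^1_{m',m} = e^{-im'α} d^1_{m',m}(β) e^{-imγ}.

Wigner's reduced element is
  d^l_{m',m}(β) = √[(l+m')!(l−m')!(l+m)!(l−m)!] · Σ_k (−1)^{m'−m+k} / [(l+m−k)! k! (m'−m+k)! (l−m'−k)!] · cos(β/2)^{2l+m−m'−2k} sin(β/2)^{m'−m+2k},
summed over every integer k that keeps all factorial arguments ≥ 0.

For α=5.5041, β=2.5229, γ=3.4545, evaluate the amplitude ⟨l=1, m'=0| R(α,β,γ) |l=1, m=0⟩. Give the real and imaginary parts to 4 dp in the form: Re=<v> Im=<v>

Re=-0.8146 Im=0.0000

First d^1_{0,0}(β=2.5229), then the phase factors e^{-i(0)α} and e^{-i(0)γ}:
Half-angle: c=0.304436, s=0.952533. N=√(1·1·1·1)=1.000000
The bounds max(0,m−m')=0 and min(l+m,l−m')=1 give 2 terms
  k=0: (−1)^0·1.0000/(1)·0.3044^2·0.9525^0 = +0.092681
  k=1: (−1)^1·1.0000/(1)·0.3044^0·0.9525^2 = -0.907319
d^1_{0,0}(2.5229) = +0.092681 -0.907319 = -0.814637
Phases: e^{-i·(0)·5.5041}=+1.000000+0.000000i, e^{-i·(0)·3.4545}=+1.000000+0.000000i ⇒ D=-0.814637+0.000000i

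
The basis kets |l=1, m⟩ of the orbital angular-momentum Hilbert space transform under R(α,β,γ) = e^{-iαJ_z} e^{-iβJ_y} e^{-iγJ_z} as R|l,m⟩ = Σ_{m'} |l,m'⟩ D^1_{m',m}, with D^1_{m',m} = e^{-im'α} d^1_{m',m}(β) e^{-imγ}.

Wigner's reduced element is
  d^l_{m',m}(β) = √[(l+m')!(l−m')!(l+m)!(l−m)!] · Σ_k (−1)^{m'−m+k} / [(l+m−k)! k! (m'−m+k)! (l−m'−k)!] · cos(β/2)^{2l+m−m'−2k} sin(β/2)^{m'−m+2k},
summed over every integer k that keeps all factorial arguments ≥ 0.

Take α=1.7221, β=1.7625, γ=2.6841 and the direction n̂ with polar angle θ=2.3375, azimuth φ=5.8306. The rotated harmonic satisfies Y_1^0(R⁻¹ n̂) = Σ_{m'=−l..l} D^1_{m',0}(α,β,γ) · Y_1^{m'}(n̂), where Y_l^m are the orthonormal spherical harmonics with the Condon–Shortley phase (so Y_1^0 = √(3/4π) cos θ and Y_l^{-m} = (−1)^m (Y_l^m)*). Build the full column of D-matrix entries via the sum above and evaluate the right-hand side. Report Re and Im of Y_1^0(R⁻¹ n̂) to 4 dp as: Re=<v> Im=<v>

Re=-0.1316 Im=0.0000

Need the full column D^1_{m',0} for m'=−1..1 at α=1.7221, β=1.7625, γ=2.6841.
cos(β/2)=0.636187, sin(β/2)=0.771535
d^1_{-1,0}: single k=1 term ⇒ +0.694153;  D = -0.104628+0.686223i
d^1_{0,0}: k∈[0..1] ⇒ +0.404734 -0.595266 = -0.190532;  D = -0.190532+0.000000i
d^1_{1,0}: single k=0 term ⇒ -0.694153;  D = +0.104628+0.686223i
Y_1^{m'}(θ=2.3375,φ=5.8306) and Σ D·Y over m':
  (-0.1046+0.6862i)·(+0.2238+0.1088i)  (-0.1905+0.0000i)·(-0.3390+0.0000i)  (+0.1046+0.6862i)·(-0.2238+0.1088i)
Y_1^0(R⁻¹ n̂) = -0.131575+0.000000i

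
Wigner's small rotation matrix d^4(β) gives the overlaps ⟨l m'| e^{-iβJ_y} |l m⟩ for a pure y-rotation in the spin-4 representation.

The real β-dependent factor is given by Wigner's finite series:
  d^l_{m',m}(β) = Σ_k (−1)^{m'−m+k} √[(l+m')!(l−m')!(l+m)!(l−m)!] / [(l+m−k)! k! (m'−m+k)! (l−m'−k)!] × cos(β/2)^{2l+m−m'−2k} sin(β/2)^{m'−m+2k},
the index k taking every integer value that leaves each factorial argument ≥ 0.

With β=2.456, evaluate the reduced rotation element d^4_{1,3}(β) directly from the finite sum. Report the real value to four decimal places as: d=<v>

d^4_{1,3}(β=2.456) via Wigner's sum:
c=cos(2.456/2)=0.336122, s=sin(2.456/2)=0.941818; N=√[120·6·5040·1]=1904.940944
Admissible k: 2..3 (factorial args all ≥0)
  k=2: (−1)^0·1904.9409/(240)·0.3361^6·0.9418^2 = +0.010153
  k=3: (−1)^1·1904.9409/(144)·0.3361^4·0.9418^4 = -0.132854
d^4_{1,3}(2.456) = +0.010153 -0.132854 = -0.122702

d=-0.1227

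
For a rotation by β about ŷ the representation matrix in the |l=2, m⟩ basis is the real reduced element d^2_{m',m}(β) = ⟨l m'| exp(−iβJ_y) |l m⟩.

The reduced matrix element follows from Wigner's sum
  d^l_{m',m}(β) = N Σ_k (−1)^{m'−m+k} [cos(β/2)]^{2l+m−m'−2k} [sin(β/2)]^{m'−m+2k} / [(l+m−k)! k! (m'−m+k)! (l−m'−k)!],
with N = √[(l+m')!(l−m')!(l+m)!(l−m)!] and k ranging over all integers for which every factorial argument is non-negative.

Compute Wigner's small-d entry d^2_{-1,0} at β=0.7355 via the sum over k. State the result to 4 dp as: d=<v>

d=0.6093

d^2_{-1,0}(β=0.7355) via Wigner's sum:
Half-angle: c=0.933139, s=0.359517. N=√(1·6·2·2)=4.898979
Admissible k: 1..2 (factorial args all ≥0)
  k=1: (−1)^0·4.8990/(2)·0.9331^3·0.3595^1 = +0.715539
  k=2: (−1)^1·4.8990/(2)·0.9331^1·0.3595^3 = -0.106213
d^2_{-1,0}(0.7355) = +0.715539 -0.106213 = +0.609326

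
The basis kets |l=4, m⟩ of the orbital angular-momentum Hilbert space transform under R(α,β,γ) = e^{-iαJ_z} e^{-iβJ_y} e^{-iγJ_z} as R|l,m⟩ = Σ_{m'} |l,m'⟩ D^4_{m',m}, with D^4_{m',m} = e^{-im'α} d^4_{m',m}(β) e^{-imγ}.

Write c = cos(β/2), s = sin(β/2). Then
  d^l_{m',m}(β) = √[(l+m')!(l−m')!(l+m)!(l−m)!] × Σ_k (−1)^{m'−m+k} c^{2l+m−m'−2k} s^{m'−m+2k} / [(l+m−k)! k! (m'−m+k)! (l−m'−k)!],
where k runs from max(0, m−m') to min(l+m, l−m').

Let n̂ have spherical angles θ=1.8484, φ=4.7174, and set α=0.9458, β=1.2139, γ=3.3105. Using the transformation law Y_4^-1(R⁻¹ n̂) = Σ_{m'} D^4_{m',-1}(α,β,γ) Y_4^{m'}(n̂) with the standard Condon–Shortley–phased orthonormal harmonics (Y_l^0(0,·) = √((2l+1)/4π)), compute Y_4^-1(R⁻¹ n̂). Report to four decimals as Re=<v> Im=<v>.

Re=-0.0749 Im=0.3796

Need the full column D^4_{m',-1} for m'=−4..4 at α=0.9458, β=1.2139, γ=3.3105.
cos(β/2)=0.821391, sin(β/2)=0.570365
d^4_{-4,-1}: single k=3 term ⇒ +0.519162;  D = +0.357768+0.376207i
d^4_{-3,-1}: k∈[2..3] ⇒ +0.793007 -0.637281 = +0.155726;  D = +0.154303-0.021003i
d^4_{-2,-1}: k∈[1..3] ⇒ +0.610436 -1.471687 +0.473074 = -0.388176;  D = -0.182587+0.342554i
d^4_{-1,-1}: k∈[0..3] ⇒ +0.207206 -1.498642 +1.445217 -0.232283 = -0.078502;  D = +0.034575+0.070478i
d^4_{0,-1}: k∈[0..3] ⇒ -0.643456 +1.861553 -0.897595 +0.072133 = +0.392635;  D = -0.387047-0.066004i
d^4_{1,-1}: k∈[0..3] ⇒ +0.999095 -1.445217 +0.348424 -0.011200 = -0.108898;  D = +0.077655-0.076345i
d^4_{2,-1}: k∈[0..2] ⇒ -0.981125 +0.709611 -0.068431 = -0.339945;  D = -0.051438-0.336030i
d^4_{3,-1}: k∈[0..1] ⇒ +0.637281 -0.184369 = +0.452912;  D = +0.403164+0.206368i
d^4_{4,-1}: single k=0 term ⇒ -0.250327;  D = -0.222877+0.113972i
Y_4^{m'}(θ=1.8484,φ=4.7174) and Σ D·Y over m':
  (+0.3578+0.3762i)·(+0.3785-0.0076i)  (+0.1543-0.0210i)·(+0.0046+0.3051i)  (-0.1826+0.3426i)·(+0.1467-0.0015i)  (+0.0346+0.0705i)·(+0.0015+0.3085i)  (-0.3870-0.0660i)·(+0.0999+0.0000i)  (+0.0777-0.0763i)·(-0.0015+0.3085i)  (-0.0514-0.3360i)·(+0.1467+0.0015i)  (+0.4032+0.2064i)·(-0.0046+0.3051i)  (-0.2229+0.1140i)·(+0.3785+0.0076i)
Y_4^-1(R⁻¹ n̂) = -0.074910+0.379554i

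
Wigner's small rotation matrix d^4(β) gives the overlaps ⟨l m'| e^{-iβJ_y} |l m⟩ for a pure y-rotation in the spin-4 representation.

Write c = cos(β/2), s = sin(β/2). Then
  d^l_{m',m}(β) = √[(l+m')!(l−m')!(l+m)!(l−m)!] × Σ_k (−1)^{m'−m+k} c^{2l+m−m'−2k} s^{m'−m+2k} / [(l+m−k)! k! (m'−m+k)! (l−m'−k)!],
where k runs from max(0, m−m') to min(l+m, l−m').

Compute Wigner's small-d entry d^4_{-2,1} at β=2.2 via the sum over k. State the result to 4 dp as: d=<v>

d=-0.0615

d^4_{-2,1}(β=2.2) via Wigner's sum:
With c≡cos(β/2)=0.453596 and s≡sin(β/2)=0.891207, N=[2·720·120·6]^{1/2}=1018.233765
k: max(0,(1)−(-2))=3 … min(4+(1),4−(-2))=5
  k=3: (−1)^0·1018.2338/(72)·0.4536^5·0.8912^3 = +0.192220
  k=4: (−1)^1·1018.2338/(48)·0.4536^3·0.8912^5 = -1.113033
  k=5: (−1)^2·1018.2338/(240)·0.4536^1·0.8912^7 = +0.859324
d^4_{-2,1}(2.2) = +0.192220 -1.113033 +0.859324 = -0.061489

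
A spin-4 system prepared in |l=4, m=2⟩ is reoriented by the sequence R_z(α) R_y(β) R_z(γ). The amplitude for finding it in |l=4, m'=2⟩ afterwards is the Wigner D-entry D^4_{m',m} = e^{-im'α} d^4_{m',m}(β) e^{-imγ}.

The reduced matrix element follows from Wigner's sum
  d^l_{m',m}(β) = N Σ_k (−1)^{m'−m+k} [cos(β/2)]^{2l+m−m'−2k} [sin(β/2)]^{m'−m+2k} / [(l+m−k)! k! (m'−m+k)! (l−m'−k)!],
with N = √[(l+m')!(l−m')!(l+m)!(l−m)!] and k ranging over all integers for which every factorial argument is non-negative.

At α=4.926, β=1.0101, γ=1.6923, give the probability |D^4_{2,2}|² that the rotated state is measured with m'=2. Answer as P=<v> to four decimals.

P=0.1899

First d^4_{2,2}(β=1.0101), then the phase factors e^{-i(2)α} and e^{-i(2)γ}:
c=cos(1.0101/2)=0.875150, s=sin(1.0101/2)=0.483851; N=√[720·2·720·2]=1440.000000
k: max(0,(2)−(2))=0 … min(4+(2),4−(2))=2
  k=0: (−1)^0·1440.0000/(1440)·0.8752^8·0.4839^0 = +0.344081
  k=1: (−1)^1·1440.0000/(120)·0.8752^6·0.4839^2 = -1.262120
  k=2: (−1)^2·1440.0000/(96)·0.8752^4·0.4839^4 = +0.482247
d^4_{2,2}(1.0101) = +0.344081 -1.262120 +0.482247 = -0.435792
|D^4_{2,2}|² = |d^4_{2,2}(β)|² = (-0.435792)² = 0.189915 (the z-rotation phases have unit modulus)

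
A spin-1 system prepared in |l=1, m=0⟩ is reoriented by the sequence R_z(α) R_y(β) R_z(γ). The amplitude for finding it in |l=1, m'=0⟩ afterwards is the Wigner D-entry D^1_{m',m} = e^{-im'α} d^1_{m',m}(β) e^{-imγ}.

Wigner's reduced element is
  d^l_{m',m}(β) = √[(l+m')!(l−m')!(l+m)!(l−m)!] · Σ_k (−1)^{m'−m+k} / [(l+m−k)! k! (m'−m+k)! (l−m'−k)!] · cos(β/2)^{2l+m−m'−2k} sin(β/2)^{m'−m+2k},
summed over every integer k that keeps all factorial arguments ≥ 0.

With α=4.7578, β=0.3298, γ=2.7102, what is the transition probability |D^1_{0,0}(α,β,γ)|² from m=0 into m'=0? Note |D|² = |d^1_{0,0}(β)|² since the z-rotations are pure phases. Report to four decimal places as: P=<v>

D^1_{0,0}(4.7578,0.3298,2.7102) = e^{-i·0·4.7578}·d^1_{0,0}(0.3298)·e^{-i·0·2.7102}. Compute d first:
c=cos(0.3298/2)=0.986435, s=sin(0.3298/2)=0.164154; N=√[1·1·1·1]=1.000000
k: max(0,(0)−(0))=0 … min(1+(0),1−(0))=1
  k=0: (−1)^0·1.0000/(1)·0.9864^2·0.1642^0 = +0.973054
  k=1: (−1)^1·1.0000/(1)·0.9864^0·0.1642^2 = -0.026946
d^1_{0,0}(0.3298) = +0.973054 -0.026946 = +0.946107
|D^1_{0,0}|² = |d^1_{0,0}(β)|² = (+0.946107)² = 0.895119 (the z-rotation phases have unit modulus)

P=0.8951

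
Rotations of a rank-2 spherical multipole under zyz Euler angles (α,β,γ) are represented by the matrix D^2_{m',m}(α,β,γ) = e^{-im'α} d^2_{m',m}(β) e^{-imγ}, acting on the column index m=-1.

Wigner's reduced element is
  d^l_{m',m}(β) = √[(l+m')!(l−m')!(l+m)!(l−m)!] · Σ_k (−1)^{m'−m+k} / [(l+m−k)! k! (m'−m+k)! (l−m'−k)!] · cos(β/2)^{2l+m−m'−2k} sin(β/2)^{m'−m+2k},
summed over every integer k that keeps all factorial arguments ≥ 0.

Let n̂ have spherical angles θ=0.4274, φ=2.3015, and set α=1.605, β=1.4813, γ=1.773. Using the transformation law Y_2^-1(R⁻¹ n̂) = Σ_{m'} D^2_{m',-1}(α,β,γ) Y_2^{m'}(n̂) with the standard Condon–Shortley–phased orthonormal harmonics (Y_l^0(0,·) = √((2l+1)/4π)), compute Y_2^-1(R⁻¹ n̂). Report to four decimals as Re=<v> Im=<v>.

Re=0.1343 Im=-0.2481

Need the full column D^2_{m',-1} for m'=−2..2 at α=1.605, β=1.4813, γ=1.773.
cos(β/2)=0.738030, sin(β/2)=0.674768
d^2_{-2,-1}: single k=1 term ⇒ +0.542509;  D = +0.145024-0.522765i
d^2_{-1,-1}: k∈[0..1] ⇒ +0.296686 -0.744009 = -0.447323;  D = +0.434881+0.104768i
d^2_{0,-1}: k∈[0..1] ⇒ -0.664435 +0.555409 = -0.109026;  D = +0.021896-0.106805i
d^2_{1,-1}: k∈[0..1] ⇒ +0.744009 -0.207309 = +0.536700;  D = +0.529144+0.089742i
d^2_{2,-1}: single k=0 term ⇒ -0.453489;  D = -0.060494+0.449436i
Y_2^{m'}(θ=0.4274,φ=2.3015) and Σ D·Y over m':
  (+0.1450-0.5228i)·(-0.0072+0.0660i)  (+0.4349+0.1048i)·(-0.1945-0.2170i)  (+0.0219-0.1068i)·(+0.4682+0.0000i)  (+0.5291+0.0897i)·(+0.1945-0.2170i)  (-0.0605+0.4494i)·(-0.0072-0.0660i)
Y_2^-1(R⁻¹ n̂) = +0.134323-0.248056i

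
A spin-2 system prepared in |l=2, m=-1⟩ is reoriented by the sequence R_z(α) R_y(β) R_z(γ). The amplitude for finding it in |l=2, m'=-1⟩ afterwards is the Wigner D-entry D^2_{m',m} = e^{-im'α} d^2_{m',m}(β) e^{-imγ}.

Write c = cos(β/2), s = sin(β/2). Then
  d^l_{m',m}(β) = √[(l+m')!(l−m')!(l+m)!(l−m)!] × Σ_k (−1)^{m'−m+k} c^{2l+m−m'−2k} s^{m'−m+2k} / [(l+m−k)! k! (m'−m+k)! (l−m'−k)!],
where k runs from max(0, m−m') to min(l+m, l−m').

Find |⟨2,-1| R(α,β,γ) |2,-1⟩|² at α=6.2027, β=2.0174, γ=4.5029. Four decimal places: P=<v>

P=0.2803

First d^2_{-1,-1}(β=2.0174), then the phase factors e^{-i(-1)α} and e^{-i(-1)γ}:
c=cos(2.0174/2)=0.532961, s=sin(2.0174/2)=0.846140; N=√[1·6·1·6]=6.000000
Admissible k: 0..1 (factorial args all ≥0)
  k=0: (−1)^0·6.0000/(6)·0.5330^4·0.8461^0 = +0.080683
  k=1: (−1)^1·6.0000/(2)·0.5330^2·0.8461^2 = -0.610094
d^2_{-1,-1}(2.0174) = +0.080683 -0.610094 = -0.529411
|D^2_{-1,-1}|² = |d^2_{-1,-1}(β)|² = (-0.529411)² = 0.280276 (the z-rotation phases have unit modulus)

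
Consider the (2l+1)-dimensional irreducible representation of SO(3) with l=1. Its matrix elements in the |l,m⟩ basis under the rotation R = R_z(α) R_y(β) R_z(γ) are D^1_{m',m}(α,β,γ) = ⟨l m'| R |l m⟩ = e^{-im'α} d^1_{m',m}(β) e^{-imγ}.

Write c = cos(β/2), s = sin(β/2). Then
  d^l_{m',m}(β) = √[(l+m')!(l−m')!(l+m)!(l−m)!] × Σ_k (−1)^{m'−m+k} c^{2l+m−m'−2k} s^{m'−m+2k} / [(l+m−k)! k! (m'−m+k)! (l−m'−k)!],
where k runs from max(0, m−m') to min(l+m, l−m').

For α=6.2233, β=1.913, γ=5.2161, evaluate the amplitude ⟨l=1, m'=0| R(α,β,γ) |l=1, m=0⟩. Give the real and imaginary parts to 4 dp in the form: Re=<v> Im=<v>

First d^1_{0,0}(β=1.913), then the phase factors e^{-i(0)α} and e^{-i(0)γ}:
With c≡cos(β/2)=0.576384 and s≡sin(β/2)=0.817179, N=[1·1·1·1]^{1/2}=1.000000
k: max(0,(0)−(0))=0 … min(1+(0),1−(0))=1
  k=0: (−1)^0·1.0000/(1)·0.5764^2·0.8172^0 = +0.332218
  k=1: (−1)^1·1.0000/(1)·0.5764^0·0.8172^2 = -0.667782
d^1_{0,0}(1.913) = +0.332218 -0.667782 = -0.335564
Attach z-rotation phases: D = e^{-i(0)(6.2233)}·(-0.335564)·e^{-i(0)(5.2161)} = -0.335564+0.000000i

Re=-0.3356 Im=0.0000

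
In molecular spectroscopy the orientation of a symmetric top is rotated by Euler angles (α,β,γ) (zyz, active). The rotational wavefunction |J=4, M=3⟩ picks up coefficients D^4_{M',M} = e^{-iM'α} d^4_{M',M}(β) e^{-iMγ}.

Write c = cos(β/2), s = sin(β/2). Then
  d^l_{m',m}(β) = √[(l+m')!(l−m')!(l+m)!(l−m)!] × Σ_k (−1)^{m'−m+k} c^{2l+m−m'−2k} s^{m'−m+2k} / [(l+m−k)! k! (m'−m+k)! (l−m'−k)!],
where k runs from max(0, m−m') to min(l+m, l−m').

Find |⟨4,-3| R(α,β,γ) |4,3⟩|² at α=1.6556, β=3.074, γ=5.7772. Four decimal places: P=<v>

D^4_{-3,3}(1.6556,3.074,5.7772) = e^{-i·-3·1.6556}·d^4_{-3,3}(3.074)·e^{-i·3·5.7772}. Compute d first:
Half-angle: c=0.033790, s=0.999429. N=√(1·5040·5040·1)=5040.000000
k∈{6,7} keeps every argument non-negative
  k=6: (−1)^0·5040.0000/(720)·0.0338^2·0.9994^6 = +0.007965
  k=7: (−1)^1·5040.0000/(5040)·0.0338^0·0.9994^8 = -0.995441
d^4_{-3,3}(3.074) = +0.007965 -0.995441 = -0.987476
|D^4_{-3,3}|² = |d^4_{-3,3}(β)|² = (-0.987476)² = 0.975109 (the z-rotation phases have unit modulus)

P=0.9751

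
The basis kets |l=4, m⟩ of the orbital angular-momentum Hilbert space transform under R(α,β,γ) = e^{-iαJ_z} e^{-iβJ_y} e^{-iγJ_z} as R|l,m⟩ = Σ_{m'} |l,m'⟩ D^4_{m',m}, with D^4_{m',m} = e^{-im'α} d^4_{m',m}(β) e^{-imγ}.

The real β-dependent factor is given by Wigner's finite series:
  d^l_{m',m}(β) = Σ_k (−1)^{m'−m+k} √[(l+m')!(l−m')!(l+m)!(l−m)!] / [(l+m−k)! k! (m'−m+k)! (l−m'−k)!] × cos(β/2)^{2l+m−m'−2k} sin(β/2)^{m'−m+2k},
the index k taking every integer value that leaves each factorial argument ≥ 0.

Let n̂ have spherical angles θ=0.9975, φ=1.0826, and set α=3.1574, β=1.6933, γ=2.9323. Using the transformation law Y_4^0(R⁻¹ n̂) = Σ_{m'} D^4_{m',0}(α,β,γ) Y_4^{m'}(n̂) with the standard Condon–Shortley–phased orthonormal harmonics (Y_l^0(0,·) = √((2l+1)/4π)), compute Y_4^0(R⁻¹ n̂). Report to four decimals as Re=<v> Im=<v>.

Re=-0.2015 Im=0.0000

Need the full column D^4_{m',0} for m'=−4..4 at α=3.1574, β=1.6933, γ=2.9323.
cos(β/2)=0.662496, sin(β/2)=0.749065
d^4_{-4,0}: single k=4 term ⇒ +0.507413;  D = +0.506399+0.032062i
d^4_{-3,0}: k∈[3..4] ⇒ +0.634658 -0.811358 = -0.176700;  D = +0.176501+0.008376i
d^4_{-2,0}: k∈[2..4] ⇒ +0.450050 -1.534272 +0.735539 = -0.348682;  D = -0.348508-0.011022i
d^4_{-1,0}: k∈[1..4] ⇒ +0.187637 -1.439270 +1.839987 -0.392045 = +0.196309;  D = -0.196284-0.003103i
d^4_{0,0}: k∈[0..4] ⇒ +0.037108 -0.759031 +2.183307 -1.240523 +0.099119 = +0.319980;  D = +0.319980+0.000000i
d^4_{1,0}: k∈[0..3] ⇒ -0.187637 +1.439270 -1.839987 +0.392045 = -0.196309;  D = +0.196284-0.003103i
d^4_{2,0}: k∈[0..2] ⇒ +0.450050 -1.534272 +0.735539 = -0.348682;  D = -0.348508+0.011022i
d^4_{3,0}: k∈[0..1] ⇒ -0.634658 +0.811358 = +0.176700;  D = -0.176501+0.008376i
d^4_{4,0}: single k=0 term ⇒ +0.507413;  D = +0.506399-0.032062i
Y_4^{m'}(θ=0.9975,φ=1.0826) and Σ D·Y over m':
  (+0.5064+0.0321i)·(-0.0822+0.2046i)  (+0.1765+0.0084i)·(-0.4003+0.0427i)  (-0.3485-0.0110i)·(-0.1401-0.2072i)  (-0.1963-0.0031i)·(-0.0951+0.1791i)  (+0.3200+0.0000i)·(-0.2958+0.0000i)  (+0.1963-0.0031i)·(+0.0951+0.1791i)  (-0.3485+0.0110i)·(-0.1401+0.2072i)  (-0.1765+0.0084i)·(+0.4003+0.0427i)  (+0.5064-0.0321i)·(-0.0822-0.2046i)
Y_4^0(R⁻¹ n̂) = -0.201512+0.000000i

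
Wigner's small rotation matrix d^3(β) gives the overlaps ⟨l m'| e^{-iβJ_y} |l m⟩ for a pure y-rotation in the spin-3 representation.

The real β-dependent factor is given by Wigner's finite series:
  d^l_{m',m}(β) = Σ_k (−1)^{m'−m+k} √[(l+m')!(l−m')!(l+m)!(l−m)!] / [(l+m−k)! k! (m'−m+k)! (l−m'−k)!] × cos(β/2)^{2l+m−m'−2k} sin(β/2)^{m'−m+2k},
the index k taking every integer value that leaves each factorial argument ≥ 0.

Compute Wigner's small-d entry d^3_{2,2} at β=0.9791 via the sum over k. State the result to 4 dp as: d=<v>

d=-0.1982

d^3_{2,2}(β=0.9791) via Wigner's sum:
With c≡cos(β/2)=0.882545 and s≡sin(β/2)=0.470229, N=[120·1·120·1]^{1/2}=120.000000
k∈{0,1} keeps every argument non-negative
  k=0: (−1)^0·120.0000/(120)·0.8825^6·0.4702^0 = +0.472520
  k=1: (−1)^1·120.0000/(24)·0.8825^4·0.4702^2 = -0.670710
d^3_{2,2}(0.9791) = +0.472520 -0.670710 = -0.198191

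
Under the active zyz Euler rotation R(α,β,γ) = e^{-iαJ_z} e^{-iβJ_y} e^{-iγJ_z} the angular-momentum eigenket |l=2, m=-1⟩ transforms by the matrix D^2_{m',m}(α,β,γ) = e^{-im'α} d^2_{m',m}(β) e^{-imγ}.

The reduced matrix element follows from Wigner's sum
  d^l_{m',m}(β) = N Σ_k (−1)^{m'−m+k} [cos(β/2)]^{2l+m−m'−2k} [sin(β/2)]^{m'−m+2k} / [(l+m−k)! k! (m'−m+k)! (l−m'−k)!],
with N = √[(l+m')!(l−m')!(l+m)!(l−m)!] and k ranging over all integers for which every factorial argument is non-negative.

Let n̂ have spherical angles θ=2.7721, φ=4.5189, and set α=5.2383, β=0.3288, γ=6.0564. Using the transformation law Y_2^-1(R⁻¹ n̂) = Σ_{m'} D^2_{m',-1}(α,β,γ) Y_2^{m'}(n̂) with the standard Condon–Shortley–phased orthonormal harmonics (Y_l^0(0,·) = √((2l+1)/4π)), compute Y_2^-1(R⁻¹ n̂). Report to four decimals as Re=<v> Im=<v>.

Re=-0.3669 Im=-0.0653

Need the full column D^2_{m',-1} for m'=−2..2 at α=5.2383, β=0.3288, γ=6.0564.
cos(β/2)=0.986517, sin(β/2)=0.163660
d^2_{-2,-1}: single k=1 term ⇒ +0.314259;  D = -0.213234-0.230846i
d^2_{-1,-1}: k∈[0..1] ⇒ +0.947148 -0.078202 = +0.868946;  D = +0.256065-0.830360i
d^2_{0,-1}: k∈[0..1] ⇒ -0.384887 +0.010593 = -0.374294;  D = -0.364710+0.084159i
d^2_{1,-1}: k∈[0..1] ⇒ +0.078202 -0.000717 = +0.077485;  D = +0.052969+0.056552i
d^2_{2,-1}: single k=0 term ⇒ -0.008649;  D = +0.002491-0.008282i
Y_2^{m'}(θ=2.7721,φ=4.5189) and Σ D·Y over m':
  (-0.2132-0.2308i)·(-0.0467-0.0190i)  (+0.2561-0.8304i)·(+0.0500-0.2553i)  (-0.3647+0.0842i)·(+0.5074+0.0000i)  (+0.0530+0.0566i)·(-0.0500-0.2553i)  (+0.0025-0.0083i)·(-0.0467+0.0190i)
Y_2^-1(R⁻¹ n̂) = -0.366851-0.065312i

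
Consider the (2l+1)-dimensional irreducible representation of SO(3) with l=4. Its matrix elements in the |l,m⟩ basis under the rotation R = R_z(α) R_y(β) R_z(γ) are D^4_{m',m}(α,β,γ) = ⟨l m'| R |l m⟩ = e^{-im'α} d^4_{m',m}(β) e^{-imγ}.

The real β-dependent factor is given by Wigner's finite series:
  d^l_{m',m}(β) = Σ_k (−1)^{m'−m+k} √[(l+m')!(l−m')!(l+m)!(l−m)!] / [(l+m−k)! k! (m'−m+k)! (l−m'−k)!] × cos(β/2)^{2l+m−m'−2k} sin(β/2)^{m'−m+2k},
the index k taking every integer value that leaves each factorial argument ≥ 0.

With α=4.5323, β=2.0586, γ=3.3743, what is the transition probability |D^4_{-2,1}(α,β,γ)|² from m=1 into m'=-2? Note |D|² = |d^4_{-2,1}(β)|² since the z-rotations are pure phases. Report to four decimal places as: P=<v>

D^4_{-2,1}(4.5323,2.0586,3.3743) = e^{-i·-2·4.5323}·d^4_{-2,1}(2.0586)·e^{-i·1·3.3743}. Compute d first:
Half-angle: c=0.515419, s=0.856938. N=√(2·720·120·6)=1018.233765
Admissible k: 3..5 (factorial args all ≥0)
  k=3: (−1)^0·1018.2338/(72)·0.5154^5·0.8569^3 = +0.323717
  k=4: (−1)^1·1018.2338/(48)·0.5154^3·0.8569^5 = -1.342255
  k=5: (−1)^2·1018.2338/(240)·0.5154^1·0.8569^7 = +0.742068
d^4_{-2,1}(2.0586) = +0.323717 -1.342255 +0.742068 = -0.276470
|D^4_{-2,1}|² = |d^4_{-2,1}(β)|² = (-0.276470)² = 0.076436 (the z-rotation phases have unit modulus)

P=0.0764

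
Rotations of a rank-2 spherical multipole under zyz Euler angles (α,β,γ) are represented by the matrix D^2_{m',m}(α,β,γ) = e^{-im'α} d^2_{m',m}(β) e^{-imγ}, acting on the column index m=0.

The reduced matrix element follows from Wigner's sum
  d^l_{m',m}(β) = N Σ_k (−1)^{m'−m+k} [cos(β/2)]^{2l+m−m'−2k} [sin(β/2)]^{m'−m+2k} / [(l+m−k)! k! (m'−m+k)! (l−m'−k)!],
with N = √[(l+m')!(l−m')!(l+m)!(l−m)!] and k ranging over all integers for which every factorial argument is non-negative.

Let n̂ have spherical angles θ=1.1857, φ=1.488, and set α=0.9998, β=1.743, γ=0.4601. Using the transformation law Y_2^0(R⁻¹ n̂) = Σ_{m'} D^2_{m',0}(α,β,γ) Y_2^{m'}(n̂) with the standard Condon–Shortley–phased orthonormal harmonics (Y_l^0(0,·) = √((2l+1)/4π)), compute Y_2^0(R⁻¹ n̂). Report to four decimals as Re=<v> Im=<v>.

Re=0.2056 Im=0.0000

Need the full column D^2_{m',0} for m'=−2..2 at α=0.9998, β=1.743, γ=0.4601.
cos(β/2)=0.643679, sin(β/2)=0.765295
d^2_{-2,0}: single k=2 term ⇒ +0.594392;  D = -0.247138+0.540578i
d^2_{-1,0}: k∈[1..2] ⇒ +0.499935 -0.706696 = -0.206761;  D = -0.111748-0.173961i
d^2_{0,0}: k∈[0..2] ⇒ +0.171664 -0.970638 +0.343017 = -0.455957;  D = -0.455957+0.000000i
d^2_{1,0}: k∈[0..1] ⇒ -0.499935 +0.706696 = +0.206761;  D = +0.111748-0.173961i
d^2_{2,0}: single k=0 term ⇒ +0.594392;  D = -0.247138-0.540578i
Y_2^{m'}(θ=1.1857,φ=1.488) and Σ D·Y over m':
  (-0.2471+0.5406i)·(-0.3272-0.0547i)  (-0.1117-0.1740i)·(+0.0222-0.2680i)  (-0.4560+0.0000i)·(-0.1819+0.0000i)  (+0.1117-0.1740i)·(-0.0222-0.2680i)  (-0.2471-0.5406i)·(-0.3272+0.0547i)
Y_2^0(R⁻¹ n̂) = +0.205569+0.000000i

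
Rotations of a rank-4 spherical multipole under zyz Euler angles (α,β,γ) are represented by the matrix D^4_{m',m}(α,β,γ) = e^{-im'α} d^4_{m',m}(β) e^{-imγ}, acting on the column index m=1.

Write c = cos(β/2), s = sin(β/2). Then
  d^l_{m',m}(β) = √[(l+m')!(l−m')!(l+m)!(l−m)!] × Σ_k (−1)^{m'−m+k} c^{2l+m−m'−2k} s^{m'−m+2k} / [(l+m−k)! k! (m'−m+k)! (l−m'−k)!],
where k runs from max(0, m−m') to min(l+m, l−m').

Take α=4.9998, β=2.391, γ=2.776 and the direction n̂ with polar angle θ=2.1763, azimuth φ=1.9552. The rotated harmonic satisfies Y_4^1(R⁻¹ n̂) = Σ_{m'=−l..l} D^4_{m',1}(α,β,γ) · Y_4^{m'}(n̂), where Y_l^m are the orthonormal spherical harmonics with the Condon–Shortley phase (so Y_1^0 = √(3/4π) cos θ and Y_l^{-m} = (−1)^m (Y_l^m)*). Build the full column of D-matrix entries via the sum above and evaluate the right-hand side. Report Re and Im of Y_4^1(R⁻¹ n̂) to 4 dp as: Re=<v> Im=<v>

Need the full column D^4_{m',1} for m'=−4..4 at α=4.9998, β=2.391, γ=2.776.
cos(β/2)=0.366548, sin(β/2)=0.930399
d^4_{-4,1}: single k=5 term ⇒ +0.256941;  D = -0.014268-0.256545i
d^4_{-3,1}: k∈[4..5] ⇒ +0.178945 -0.691748 = -0.512803;  D = -0.482937+0.172449i
d^4_{-2,1}: k∈[3..5] ⇒ +0.075367 -0.728360 +0.938539 = +0.285545;  D = +0.168316+0.230664i
d^4_{-1,1}: k∈[2..5] ⇒ +0.020995 -0.405810 +1.307281 -0.561506 = +0.360961;  D = -0.219311+0.286698i
d^4_{0,1}: k∈[1..4] ⇒ +0.003699 -0.142998 +0.921310 -0.989307 = -0.207295;  D = +0.193595+0.074109i
d^4_{1,1}: k∈[0..3] ⇒ +0.000326 -0.031493 +0.405810 -0.871521 = -0.496878;  D = -0.038807+0.495360i
d^4_{2,1}: k∈[0..2] ⇒ -0.003509 +0.113050 -0.485573 = -0.376033;  D = -0.367832+0.078104i
d^4_{3,1}: k∈[0..1] ⇒ +0.016665 -0.178945 = -0.162281;  D = -0.077323-0.142675i
d^4_{4,1}: single k=0 term ⇒ -0.039880;  D = +0.028238-0.028162i
Y_4^{m'}(θ=2.1763,φ=1.9552) and Σ D·Y over m':
  (-0.0143-0.2565i)·(+0.0067-0.2021i)  (-0.4829+0.1724i)·(-0.3620-0.1606i)  (+0.1683+0.2307i)·(-0.2061+0.1993i)  (-0.2193+0.2867i)·(-0.0608-0.1503i)  (+0.1936+0.0741i)·(-0.3222+0.0000i)  (-0.0388+0.4954i)·(+0.0608-0.1503i)  (-0.3678+0.0781i)·(-0.2061-0.1993i)  (-0.0773-0.1427i)·(+0.3620-0.1606i)  (+0.0282-0.0282i)·(+0.0067+0.2021i)
Y_4^1(R⁻¹ n̂) = +0.182372+0.053444i

Re=0.1824 Im=0.0534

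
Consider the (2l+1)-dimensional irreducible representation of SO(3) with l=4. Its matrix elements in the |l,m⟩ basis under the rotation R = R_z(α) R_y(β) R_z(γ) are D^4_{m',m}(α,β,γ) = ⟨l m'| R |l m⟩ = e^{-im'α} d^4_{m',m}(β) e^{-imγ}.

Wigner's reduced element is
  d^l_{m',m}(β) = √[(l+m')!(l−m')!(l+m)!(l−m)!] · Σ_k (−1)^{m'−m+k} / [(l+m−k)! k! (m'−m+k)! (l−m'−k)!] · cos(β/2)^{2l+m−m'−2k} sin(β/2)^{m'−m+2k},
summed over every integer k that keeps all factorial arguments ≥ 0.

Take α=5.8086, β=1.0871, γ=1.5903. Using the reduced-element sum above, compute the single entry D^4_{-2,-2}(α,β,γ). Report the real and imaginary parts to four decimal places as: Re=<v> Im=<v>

Re=0.2441 Im=-0.3142

First d^4_{-2,-2}(β=1.0871), then the phase factors e^{-i(-2)α} and e^{-i(-2)γ}:
With c≡cos(β/2)=0.855878 and s≡sin(β/2)=0.517178, N=[2·720·2·720]^{1/2}=1440.000000
k: max(0,(-2)−(-2))=0 … min(4+(-2),4−(-2))=2
  k=0: (−1)^0·1440.0000/(1440)·0.8559^8·0.5172^0 = +0.287936
  k=1: (−1)^1·1440.0000/(120)·0.8559^6·0.5172^2 = -1.261630
  k=2: (−1)^2·1440.0000/(96)·0.8559^4·0.5172^4 = +0.575835
d^4_{-2,-2}(1.0871) = +0.287936 -1.261630 +0.575835 = -0.397860
Attach z-rotation phases: D = e^{-i(-2)(5.8086)}·(-0.397860)·e^{-i(-2)(1.5903)} = +0.244134-0.314152i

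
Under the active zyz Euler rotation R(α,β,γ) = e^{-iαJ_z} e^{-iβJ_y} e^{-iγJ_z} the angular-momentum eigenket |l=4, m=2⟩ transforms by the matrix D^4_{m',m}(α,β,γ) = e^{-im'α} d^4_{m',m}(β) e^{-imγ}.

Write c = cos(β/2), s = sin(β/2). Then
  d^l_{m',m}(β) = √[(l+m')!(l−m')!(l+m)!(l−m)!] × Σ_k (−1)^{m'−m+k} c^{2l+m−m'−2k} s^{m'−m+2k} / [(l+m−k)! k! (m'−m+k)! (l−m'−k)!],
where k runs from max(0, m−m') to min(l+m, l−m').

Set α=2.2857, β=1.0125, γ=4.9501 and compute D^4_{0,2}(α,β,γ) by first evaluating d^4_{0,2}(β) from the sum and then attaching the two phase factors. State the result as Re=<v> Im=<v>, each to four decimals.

D^4_{0,2}(2.2857,1.0125,4.9501) = e^{-i·0·2.2857}·d^4_{0,2}(1.0125)·e^{-i·2·4.9501}. Compute d first:
Half-angle: c=0.874569, s=0.484901. N=√(24·24·720·2)=910.735966
k: max(0,(2)−(0))=2 … min(4+(2),4−(0))=4
  k=2: (−1)^0·910.7360/(96)·0.8746^6·0.4849^2 = +0.998141
  k=3: (−1)^1·910.7360/(36)·0.8746^4·0.4849^4 = -0.818236
  k=4: (−1)^2·910.7360/(96)·0.8746^2·0.4849^6 = +0.094325
d^4_{0,2}(1.0125) = +0.998141 -0.818236 +0.094325 = +0.274230
D = (+1.000000+0.000000i)·(+0.274230)·(-0.889100+0.457714i) = -0.243818+0.125519i

Re=-0.2438 Im=0.1255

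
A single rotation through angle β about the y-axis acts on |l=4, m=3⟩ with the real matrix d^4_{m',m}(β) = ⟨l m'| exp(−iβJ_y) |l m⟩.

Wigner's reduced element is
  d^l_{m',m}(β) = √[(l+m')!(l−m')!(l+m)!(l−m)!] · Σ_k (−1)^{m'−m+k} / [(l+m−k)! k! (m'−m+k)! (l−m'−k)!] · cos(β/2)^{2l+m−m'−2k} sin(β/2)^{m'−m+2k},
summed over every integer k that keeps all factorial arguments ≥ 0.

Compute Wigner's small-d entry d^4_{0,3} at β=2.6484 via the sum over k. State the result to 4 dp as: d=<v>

d=-0.1382

d^4_{0,3}(β=2.6484) via Wigner's sum:
c=cos(2.6484/2)=0.244105, s=sin(2.6484/2)=0.969749; N=√[24·24·5040·1]=1703.830978
k: max(0,(3)−(0))=3 … min(4+(3),4−(0))=4
  k=3: (−1)^0·1703.8310/(144)·0.2441^5·0.9697^3 = +0.009352
  k=4: (−1)^1·1703.8310/(144)·0.2441^3·0.9697^5 = -0.147601
d^4_{0,3}(2.6484) = +0.009352 -0.147601 = -0.138248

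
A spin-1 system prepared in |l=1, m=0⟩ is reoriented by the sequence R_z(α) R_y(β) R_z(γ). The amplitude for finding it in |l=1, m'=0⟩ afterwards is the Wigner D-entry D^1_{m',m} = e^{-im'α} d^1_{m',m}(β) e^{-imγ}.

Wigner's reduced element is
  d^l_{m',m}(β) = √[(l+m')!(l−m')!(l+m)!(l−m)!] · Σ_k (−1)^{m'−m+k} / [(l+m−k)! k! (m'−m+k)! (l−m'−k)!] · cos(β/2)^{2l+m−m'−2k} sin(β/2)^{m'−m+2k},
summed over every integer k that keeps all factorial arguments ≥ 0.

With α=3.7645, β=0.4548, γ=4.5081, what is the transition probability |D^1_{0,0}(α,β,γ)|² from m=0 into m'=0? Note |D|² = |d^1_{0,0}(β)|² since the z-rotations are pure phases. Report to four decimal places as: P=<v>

Split into d^1_{0,0}(β=0.4548) × two z-phases.
c=cos(0.4548/2)=0.974256, s=sin(0.4548/2)=0.225445; N=√[1·1·1·1]=1.000000
Admissible k: 0..1 (factorial args all ≥0)
  k=0: (−1)^0·1.0000/(1)·0.9743^2·0.2254^0 = +0.949174
  k=1: (−1)^1·1.0000/(1)·0.9743^0·0.2254^2 = -0.050826
d^1_{0,0}(0.4548) = +0.949174 -0.050826 = +0.898349
|D^1_{0,0}|² = |d^1_{0,0}(β)|² = (+0.898349)² = 0.807031 (the z-rotation phases have unit modulus)

P=0.8070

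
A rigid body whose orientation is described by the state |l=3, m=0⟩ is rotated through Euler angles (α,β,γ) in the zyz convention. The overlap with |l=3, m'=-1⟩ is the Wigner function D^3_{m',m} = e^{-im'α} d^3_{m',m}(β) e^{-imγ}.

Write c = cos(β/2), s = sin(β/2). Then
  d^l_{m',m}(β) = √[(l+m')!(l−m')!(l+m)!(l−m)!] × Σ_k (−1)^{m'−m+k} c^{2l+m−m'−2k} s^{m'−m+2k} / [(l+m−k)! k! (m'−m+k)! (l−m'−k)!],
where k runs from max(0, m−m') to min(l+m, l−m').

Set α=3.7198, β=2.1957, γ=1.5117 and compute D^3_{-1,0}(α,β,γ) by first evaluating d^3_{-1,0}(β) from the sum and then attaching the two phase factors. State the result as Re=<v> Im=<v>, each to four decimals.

Re=-0.2092 Im=-0.1365

Split into d^3_{-1,0}(β=2.1957) × two z-phases.
With c≡cos(β/2)=0.455511 and s≡sin(β/2)=0.890230, N=[2·24·6·6]^{1/2}=41.569219
The bounds max(0,m−m')=1 and min(l+m,l−m')=3 give 3 terms
  k=1: (−1)^0·41.5692/(12)·0.4555^5·0.8902^1 = +0.060477
  k=2: (−1)^1·41.5692/(4)·0.4555^3·0.8902^3 = -0.692972
  k=3: (−1)^2·41.5692/(12)·0.4555^1·0.8902^5 = +0.882269
d^3_{-1,0}(2.1957) = +0.060477 -0.692972 +0.882269 = +0.249773
Attach z-rotation phases: D = e^{-i(-1)(3.7198)}·(+0.249773)·e^{-i(0)(1.5117)} = -0.209171-0.136507i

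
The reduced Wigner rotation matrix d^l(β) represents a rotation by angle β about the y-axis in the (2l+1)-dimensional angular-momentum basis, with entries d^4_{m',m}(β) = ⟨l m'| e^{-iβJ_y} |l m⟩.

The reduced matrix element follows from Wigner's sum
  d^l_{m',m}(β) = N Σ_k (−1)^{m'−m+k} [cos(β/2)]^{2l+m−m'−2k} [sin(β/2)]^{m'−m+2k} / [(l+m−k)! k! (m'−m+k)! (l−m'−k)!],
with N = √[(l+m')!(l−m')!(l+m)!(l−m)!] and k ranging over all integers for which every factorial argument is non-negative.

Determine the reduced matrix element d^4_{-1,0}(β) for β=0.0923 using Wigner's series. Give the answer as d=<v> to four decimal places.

d^4_{-1,0}(β=0.0923) via Wigner's sum:
With c≡cos(β/2)=0.998935 and s≡sin(β/2)=0.046134, N=[6·120·24·24]^{1/2}=643.987578
k: max(0,(0)−(-1))=1 … min(4+(0),4−(-1))=4
  k=1: (−1)^0·643.9876/(144)·0.9989^7·0.0461^1 = +0.204783
  k=2: (−1)^1·643.9876/(24)·0.9989^5·0.0461^3 = -0.002621
  k=3: (−1)^2·643.9876/(24)·0.9989^3·0.0461^5 = +0.000006
  k=4: (−1)^3·643.9876/(144)·0.9989^1·0.0461^7 = -0.000000
d^4_{-1,0}(0.0923) = +0.204783 -0.002621 +0.000006 -0.000000 = +0.202168

d=0.2022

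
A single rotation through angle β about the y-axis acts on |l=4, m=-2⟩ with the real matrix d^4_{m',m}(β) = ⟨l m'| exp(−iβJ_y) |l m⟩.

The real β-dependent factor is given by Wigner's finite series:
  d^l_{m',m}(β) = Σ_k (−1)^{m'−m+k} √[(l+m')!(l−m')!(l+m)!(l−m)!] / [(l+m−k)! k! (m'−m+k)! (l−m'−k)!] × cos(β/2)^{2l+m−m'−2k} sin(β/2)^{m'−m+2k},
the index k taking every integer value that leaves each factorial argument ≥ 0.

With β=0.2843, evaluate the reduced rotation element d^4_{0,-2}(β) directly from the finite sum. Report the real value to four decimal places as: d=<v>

d=0.1695

d^4_{0,-2}(β=0.2843) via Wigner's sum:
With c≡cos(β/2)=0.989914 and s≡sin(β/2)=0.141672, N=[24·24·2·720]^{1/2}=910.735966
Admissible k: 0..2 (factorial args all ≥0)
  k=0: (−1)^2·910.7360/(96)·0.9899^6·0.1417^2 = +0.179173
  k=1: (−1)^3·910.7360/(36)·0.9899^4·0.1417^4 = -0.009786
  k=2: (−1)^4·910.7360/(96)·0.9899^2·0.1417^6 = +0.000075
d^4_{0,-2}(0.2843) = +0.179173 -0.009786 +0.000075 = +0.169462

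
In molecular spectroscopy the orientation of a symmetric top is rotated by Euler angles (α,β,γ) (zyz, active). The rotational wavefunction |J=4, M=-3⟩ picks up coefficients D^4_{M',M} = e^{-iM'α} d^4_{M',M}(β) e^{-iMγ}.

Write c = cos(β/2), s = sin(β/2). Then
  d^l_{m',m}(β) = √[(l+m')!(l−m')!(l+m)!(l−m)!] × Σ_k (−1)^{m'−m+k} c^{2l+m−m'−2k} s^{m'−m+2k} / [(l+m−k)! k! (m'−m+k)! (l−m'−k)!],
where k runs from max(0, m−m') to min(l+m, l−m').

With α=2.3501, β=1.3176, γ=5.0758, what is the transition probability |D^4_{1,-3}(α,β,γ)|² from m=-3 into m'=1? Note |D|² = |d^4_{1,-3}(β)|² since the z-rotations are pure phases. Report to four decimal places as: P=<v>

Split into d^4_{1,-3}(β=1.3176) × two z-phases.
Half-angle: c=0.790727, s=0.612168. N=√(120·6·1·5040)=1904.940944
Admissible k: 0..1 (factorial args all ≥0)
  k=0: (−1)^4·1904.9409/(144)·0.7907^4·0.6122^4 = +0.726290
  k=1: (−1)^5·1904.9409/(240)·0.7907^2·0.6122^6 = -0.261186
d^4_{1,-3}(1.3176) = +0.726290 -0.261186 = +0.465104
|D^4_{1,-3}|² = |d^4_{1,-3}(β)|² = (+0.465104)² = 0.216322 (the z-rotation phases have unit modulus)

P=0.2163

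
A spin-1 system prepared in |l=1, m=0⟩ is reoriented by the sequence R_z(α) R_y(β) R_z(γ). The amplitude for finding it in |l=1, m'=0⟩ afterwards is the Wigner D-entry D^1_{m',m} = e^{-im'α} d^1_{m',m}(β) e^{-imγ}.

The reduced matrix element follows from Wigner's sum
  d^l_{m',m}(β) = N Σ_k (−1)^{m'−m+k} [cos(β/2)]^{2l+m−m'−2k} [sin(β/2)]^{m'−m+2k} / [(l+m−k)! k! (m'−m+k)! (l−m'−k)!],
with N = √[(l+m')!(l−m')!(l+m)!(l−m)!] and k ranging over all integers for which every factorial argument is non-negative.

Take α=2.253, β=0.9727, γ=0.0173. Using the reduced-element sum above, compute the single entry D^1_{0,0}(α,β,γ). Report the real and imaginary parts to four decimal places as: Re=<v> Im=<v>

Split into d^1_{0,0}(β=0.9727) × two z-phases.
Half-angle: c=0.884045, s=0.467402. N=√(1·1·1·1)=1.000000
The bounds max(0,m−m')=0 and min(l+m,l−m')=1 give 2 terms
  k=0: (−1)^0·1.0000/(1)·0.8840^2·0.4674^0 = +0.781535
  k=1: (−1)^1·1.0000/(1)·0.8840^0·0.4674^2 = -0.218465
d^1_{0,0}(0.9727) = +0.781535 -0.218465 = +0.563070
Attach z-rotation phases: D = e^{-i(0)(2.253)}·(+0.563070)·e^{-i(0)(0.0173)} = +0.563070+0.000000i

Re=0.5631 Im=0.0000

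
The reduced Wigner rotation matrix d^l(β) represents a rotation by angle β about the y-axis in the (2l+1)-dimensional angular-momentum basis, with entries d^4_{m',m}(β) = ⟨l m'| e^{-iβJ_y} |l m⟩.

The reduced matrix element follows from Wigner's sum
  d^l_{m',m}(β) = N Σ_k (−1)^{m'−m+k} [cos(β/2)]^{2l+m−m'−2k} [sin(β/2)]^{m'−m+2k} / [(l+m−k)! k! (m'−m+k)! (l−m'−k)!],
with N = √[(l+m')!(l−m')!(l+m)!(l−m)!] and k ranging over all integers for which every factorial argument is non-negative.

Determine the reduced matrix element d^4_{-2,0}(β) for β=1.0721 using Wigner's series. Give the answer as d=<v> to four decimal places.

d^4_{-2,0}(β=1.0721) via Wigner's sum:
Half-angle: c=0.859733, s=0.510744. N=√(2·720·24·24)=910.735966
The bounds max(0,m−m')=2 and min(l+m,l−m')=4 give 3 terms
  k=2: (−1)^0·910.7360/(96)·0.8597^6·0.5107^2 = +0.999330
  k=3: (−1)^1·910.7360/(36)·0.8597^4·0.5107^4 = -0.940497
  k=4: (−1)^2·910.7360/(96)·0.8597^2·0.5107^6 = +0.124471
d^4_{-2,0}(1.0721) = +0.999330 -0.940497 +0.124471 = +0.183304

d=0.1833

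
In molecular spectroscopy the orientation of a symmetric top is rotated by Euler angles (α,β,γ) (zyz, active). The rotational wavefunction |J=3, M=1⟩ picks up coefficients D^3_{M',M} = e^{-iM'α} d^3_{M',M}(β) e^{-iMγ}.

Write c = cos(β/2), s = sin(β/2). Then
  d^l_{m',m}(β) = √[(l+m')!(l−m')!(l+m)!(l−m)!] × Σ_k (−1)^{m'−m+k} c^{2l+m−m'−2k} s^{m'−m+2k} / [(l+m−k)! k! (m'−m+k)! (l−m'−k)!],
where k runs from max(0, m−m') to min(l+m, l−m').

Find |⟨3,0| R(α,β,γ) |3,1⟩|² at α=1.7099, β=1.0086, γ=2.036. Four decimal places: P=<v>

D^3_{0,1}(1.7099,1.0086,2.036) = e^{-i·0·1.7099}·d^3_{0,1}(1.0086)·e^{-i·1·2.036}. Compute d first:
Half-angle: c=0.875513, s=0.483195. N=√(6·6·24·2)=41.569219
k: max(0,(1)−(0))=1 … min(3+(1),3−(0))=3
  k=1: (−1)^0·41.5692/(12)·0.8755^5·0.4832^1 = +0.861044
  k=2: (−1)^1·41.5692/(4)·0.8755^3·0.4832^3 = -0.786803
  k=3: (−1)^2·41.5692/(12)·0.8755^1·0.4832^5 = +0.079885
d^3_{0,1}(1.0086) = +0.861044 -0.786803 +0.079885 = +0.154126
|D^3_{0,1}|² = |d^3_{0,1}(β)|² = (+0.154126)² = 0.023755 (the z-rotation phases have unit modulus)

P=0.0238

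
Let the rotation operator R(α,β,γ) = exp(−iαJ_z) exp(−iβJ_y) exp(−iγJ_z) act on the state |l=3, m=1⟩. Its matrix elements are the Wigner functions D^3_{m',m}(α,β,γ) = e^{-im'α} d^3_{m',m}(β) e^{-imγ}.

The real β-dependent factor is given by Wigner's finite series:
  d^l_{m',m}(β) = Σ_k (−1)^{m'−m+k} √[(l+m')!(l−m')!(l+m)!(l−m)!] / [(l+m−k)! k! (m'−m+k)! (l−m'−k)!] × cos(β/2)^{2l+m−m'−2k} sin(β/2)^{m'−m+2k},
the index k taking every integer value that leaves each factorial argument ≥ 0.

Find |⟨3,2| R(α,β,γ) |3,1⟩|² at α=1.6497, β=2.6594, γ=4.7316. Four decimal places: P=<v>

First d^3_{2,1}(β=2.6594), then the phase factors e^{-i(2)α} and e^{-i(1)γ}:
With c≡cos(β/2)=0.238767 and s≡sin(β/2)=0.971077, N=[120·1·24·2]^{1/2}=75.894664
k∈{0,1} keeps every argument non-negative
  k=0: (−1)^1·75.8947/(24)·0.2388^5·0.9711^1 = -0.002383
  k=1: (−1)^2·75.8947/(12)·0.2388^3·0.9711^3 = +0.078834
d^3_{2,1}(2.6594) = -0.002383 +0.078834 = +0.076451
|D^3_{2,1}|² = |d^3_{2,1}(β)|² = (+0.076451)² = 0.005845 (the z-rotation phases have unit modulus)

P=0.0058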